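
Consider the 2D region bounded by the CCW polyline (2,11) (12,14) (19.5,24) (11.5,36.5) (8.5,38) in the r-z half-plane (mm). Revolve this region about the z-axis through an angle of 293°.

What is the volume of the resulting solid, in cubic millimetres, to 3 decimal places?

Volume = 12992.072 mm³

Profile (r,z), 5 vertices: (2,11) (12,14) (19.5,24) (11.5,36.5) (8.5,38)
edge 0: (2,11)→(12,14)  cross = 2·14 − 12·11 = -104.0000; (r_i+r_j)·cross = 14·-104.0000 = -1456.0000
edge 1: (12,14)→(19.5,24)  cross = 12·24 − 19.5·14 = 15.0000; (r_i+r_j)·cross = 31.5·15.0000 = 472.5000
edge 2: (19.5,24)→(11.5,36.5)  cross = 19.5·36.5 − 11.5·24 = 435.7500; (r_i+r_j)·cross = 31·435.7500 = 13508.2500
edge 3: (11.5,36.5)→(8.5,38)  cross = 11.5·38 − 8.5·36.5 = 126.7500; (r_i+r_j)·cross = 20·126.7500 = 2535.0000
edge 4: (8.5,38)→(2,11)  cross = 8.5·11 − 2·38 = 17.5000; (r_i+r_j)·cross = 10.5·17.5000 = 183.7500
Σcross = 491.0000 → A = |Σcross|/2 = 245.5000 mm²
Σ(r_i+r_j)·cross = 15243.5000 → first moment M = |Σ|/6 = 2540.5833
R_c = M/A = 2540.5833/245.5000 = 10.3486 mm
θ = 293° = 5.113815 rad
V = θ·R_c·A = 5.113815·10.3486·245.5000 = 12992.072 mm³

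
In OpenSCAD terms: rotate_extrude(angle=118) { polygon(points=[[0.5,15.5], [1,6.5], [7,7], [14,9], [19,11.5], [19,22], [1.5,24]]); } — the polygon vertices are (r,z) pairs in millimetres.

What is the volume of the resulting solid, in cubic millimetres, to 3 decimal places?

Profile (r,z), 7 vertices: (0.5,15.5) (1,6.5) (7,7) (14,9) (19,11.5) (19,22) (1.5,24)
edge 0: (0.5,15.5)→(1,6.5)  cross = 0.5·6.5 − 1·15.5 = -12.2500; (r_i+r_j)·cross = 1.5·-12.2500 = -18.3750
edge 1: (1,6.5)→(7,7)  cross = 1·7 − 7·6.5 = -38.5000; (r_i+r_j)·cross = 8·-38.5000 = -308.0000
edge 2: (7,7)→(14,9)  cross = 7·9 − 14·7 = -35.0000; (r_i+r_j)·cross = 21·-35.0000 = -735.0000
edge 3: (14,9)→(19,11.5)  cross = 14·11.5 − 19·9 = -10.0000; (r_i+r_j)·cross = 33·-10.0000 = -330.0000
edge 4: (19,11.5)→(19,22)  cross = 19·22 − 19·11.5 = 199.5000; (r_i+r_j)·cross = 38·199.5000 = 7581.0000
edge 5: (19,22)→(1.5,24)  cross = 19·24 − 1.5·22 = 423.0000; (r_i+r_j)·cross = 20.5·423.0000 = 8671.5000
edge 6: (1.5,24)→(0.5,15.5)  cross = 1.5·15.5 − 0.5·24 = 11.2500; (r_i+r_j)·cross = 2·11.2500 = 22.5000
Σcross = 538.0000 → A = |Σcross|/2 = 269.0000 mm²
Σ(r_i+r_j)·cross = 14883.6250 → first moment M = |Σ|/6 = 2480.6042
R_c = M/A = 2480.6042/269.0000 = 9.2216 mm
θ = 118° = 2.059489 rad
V = θ·R_c·A = 2.059489·9.2216·269.0000 = 5108.776 mm³

Volume = 5108.776 mm³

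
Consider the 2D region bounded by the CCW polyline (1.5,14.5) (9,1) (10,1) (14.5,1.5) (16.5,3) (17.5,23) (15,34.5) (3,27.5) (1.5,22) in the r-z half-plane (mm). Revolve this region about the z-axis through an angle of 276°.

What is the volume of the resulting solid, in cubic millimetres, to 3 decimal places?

Volume = 19579.138 mm³

Profile (r,z), 9 vertices: (1.5,14.5) (9,1) (10,1) (14.5,1.5) (16.5,3) (17.5,23) (15,34.5) (3,27.5) (1.5,22)
edge 0: (1.5,14.5)→(9,1)  cross = 1.5·1 − 9·14.5 = -129.0000; (r_i+r_j)·cross = 10.5·-129.0000 = -1354.5000
edge 1: (9,1)→(10,1)  cross = 9·1 − 10·1 = -1.0000; (r_i+r_j)·cross = 19·-1.0000 = -19.0000
edge 2: (10,1)→(14.5,1.5)  cross = 10·1.5 − 14.5·1 = 0.5000; (r_i+r_j)·cross = 24.5·0.5000 = 12.2500
edge 3: (14.5,1.5)→(16.5,3)  cross = 14.5·3 − 16.5·1.5 = 18.7500; (r_i+r_j)·cross = 31·18.7500 = 581.2500
edge 4: (16.5,3)→(17.5,23)  cross = 16.5·23 − 17.5·3 = 327.0000; (r_i+r_j)·cross = 34·327.0000 = 11118.0000
edge 5: (17.5,23)→(15,34.5)  cross = 17.5·34.5 − 15·23 = 258.7500; (r_i+r_j)·cross = 32.5·258.7500 = 8409.3750
edge 6: (15,34.5)→(3,27.5)  cross = 15·27.5 − 3·34.5 = 309.0000; (r_i+r_j)·cross = 18·309.0000 = 5562.0000
edge 7: (3,27.5)→(1.5,22)  cross = 3·22 − 1.5·27.5 = 24.7500; (r_i+r_j)·cross = 4.5·24.7500 = 111.3750
edge 8: (1.5,22)→(1.5,14.5)  cross = 1.5·14.5 − 1.5·22 = -11.2500; (r_i+r_j)·cross = 3·-11.2500 = -33.7500
Σcross = 797.5000 → A = |Σcross|/2 = 398.7500 mm²
Σ(r_i+r_j)·cross = 24387.0000 → first moment M = |Σ|/6 = 4064.5000
R_c = M/A = 4064.5000/398.7500 = 10.1931 mm
θ = 276° = 4.817109 rad
V = θ·R_c·A = 4.817109·10.1931·398.7500 = 19579.138 mm³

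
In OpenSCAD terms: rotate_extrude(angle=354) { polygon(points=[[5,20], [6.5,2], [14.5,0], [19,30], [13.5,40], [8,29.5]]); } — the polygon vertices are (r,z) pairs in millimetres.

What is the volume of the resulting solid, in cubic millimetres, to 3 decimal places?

Volume = 26738.211 mm³

Profile (r,z), 6 vertices: (5,20) (6.5,2) (14.5,0) (19,30) (13.5,40) (8,29.5)
edge 0: (5,20)→(6.5,2)  cross = 5·2 − 6.5·20 = -120.0000; (r_i+r_j)·cross = 11.5·-120.0000 = -1380.0000
edge 1: (6.5,2)→(14.5,0)  cross = 6.5·0 − 14.5·2 = -29.0000; (r_i+r_j)·cross = 21·-29.0000 = -609.0000
edge 2: (14.5,0)→(19,30)  cross = 14.5·30 − 19·0 = 435.0000; (r_i+r_j)·cross = 33.5·435.0000 = 14572.5000
edge 3: (19,30)→(13.5,40)  cross = 19·40 − 13.5·30 = 355.0000; (r_i+r_j)·cross = 32.5·355.0000 = 11537.5000
edge 4: (13.5,40)→(8,29.5)  cross = 13.5·29.5 − 8·40 = 78.2500; (r_i+r_j)·cross = 21.5·78.2500 = 1682.3750
edge 5: (8,29.5)→(5,20)  cross = 8·20 − 5·29.5 = 12.5000; (r_i+r_j)·cross = 13·12.5000 = 162.5000
Σcross = 731.7500 → A = |Σcross|/2 = 365.8750 mm²
Σ(r_i+r_j)·cross = 25965.8750 → first moment M = |Σ|/6 = 4327.6458
R_c = M/A = 4327.6458/365.8750 = 11.8282 mm
θ = 354° = 6.178466 rad
V = θ·R_c·A = 6.178466·11.8282·365.8750 = 26738.211 mm³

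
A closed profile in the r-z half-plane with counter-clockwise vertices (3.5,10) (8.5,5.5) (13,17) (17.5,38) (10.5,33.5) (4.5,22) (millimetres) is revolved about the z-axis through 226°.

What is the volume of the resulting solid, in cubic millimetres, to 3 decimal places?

Volume = 8522.958 mm³

Profile (r,z), 6 vertices: (3.5,10) (8.5,5.5) (13,17) (17.5,38) (10.5,33.5) (4.5,22)
edge 0: (3.5,10)→(8.5,5.5)  cross = 3.5·5.5 − 8.5·10 = -65.7500; (r_i+r_j)·cross = 12·-65.7500 = -789.0000
edge 1: (8.5,5.5)→(13,17)  cross = 8.5·17 − 13·5.5 = 73.0000; (r_i+r_j)·cross = 21.5·73.0000 = 1569.5000
edge 2: (13,17)→(17.5,38)  cross = 13·38 − 17.5·17 = 196.5000; (r_i+r_j)·cross = 30.5·196.5000 = 5993.2500
edge 3: (17.5,38)→(10.5,33.5)  cross = 17.5·33.5 − 10.5·38 = 187.2500; (r_i+r_j)·cross = 28·187.2500 = 5243.0000
edge 4: (10.5,33.5)→(4.5,22)  cross = 10.5·22 − 4.5·33.5 = 80.2500; (r_i+r_j)·cross = 15·80.2500 = 1203.7500
edge 5: (4.5,22)→(3.5,10)  cross = 4.5·10 − 3.5·22 = -32.0000; (r_i+r_j)·cross = 8·-32.0000 = -256.0000
Σcross = 439.2500 → A = |Σcross|/2 = 219.6250 mm²
Σ(r_i+r_j)·cross = 12964.5000 → first moment M = |Σ|/6 = 2160.7500
R_c = M/A = 2160.7500/219.6250 = 9.8384 mm
θ = 226° = 3.944444 rad
V = θ·R_c·A = 3.944444·9.8384·219.6250 = 8522.958 mm³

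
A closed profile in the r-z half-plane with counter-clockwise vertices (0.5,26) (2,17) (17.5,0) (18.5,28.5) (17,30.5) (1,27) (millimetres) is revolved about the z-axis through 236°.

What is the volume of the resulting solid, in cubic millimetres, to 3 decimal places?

Volume = 15520.220 mm³

Profile (r,z), 6 vertices: (0.5,26) (2,17) (17.5,0) (18.5,28.5) (17,30.5) (1,27)
edge 0: (0.5,26)→(2,17)  cross = 0.5·17 − 2·26 = -43.5000; (r_i+r_j)·cross = 2.5·-43.5000 = -108.7500
edge 1: (2,17)→(17.5,0)  cross = 2·0 − 17.5·17 = -297.5000; (r_i+r_j)·cross = 19.5·-297.5000 = -5801.2500
edge 2: (17.5,0)→(18.5,28.5)  cross = 17.5·28.5 − 18.5·0 = 498.7500; (r_i+r_j)·cross = 36·498.7500 = 17955.0000
edge 3: (18.5,28.5)→(17,30.5)  cross = 18.5·30.5 − 17·28.5 = 79.7500; (r_i+r_j)·cross = 35.5·79.7500 = 2831.1250
edge 4: (17,30.5)→(1,27)  cross = 17·27 − 1·30.5 = 428.5000; (r_i+r_j)·cross = 18·428.5000 = 7713.0000
edge 5: (1,27)→(0.5,26)  cross = 1·26 − 0.5·27 = 12.5000; (r_i+r_j)·cross = 1.5·12.5000 = 18.7500
Σcross = 678.5000 → A = |Σcross|/2 = 339.2500 mm²
Σ(r_i+r_j)·cross = 22607.8750 → first moment M = |Σ|/6 = 3767.9792
R_c = M/A = 3767.9792/339.2500 = 11.1068 mm
θ = 236° = 4.118977 rad
V = θ·R_c·A = 4.118977·11.1068·339.2500 = 15520.220 mm³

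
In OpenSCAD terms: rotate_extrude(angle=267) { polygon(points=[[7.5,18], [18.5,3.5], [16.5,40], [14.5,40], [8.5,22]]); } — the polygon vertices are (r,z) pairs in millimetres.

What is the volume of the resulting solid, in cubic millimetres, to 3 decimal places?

Profile (r,z), 5 vertices: (7.5,18) (18.5,3.5) (16.5,40) (14.5,40) (8.5,22)
edge 0: (7.5,18)→(18.5,3.5)  cross = 7.5·3.5 − 18.5·18 = -306.7500; (r_i+r_j)·cross = 26·-306.7500 = -7975.5000
edge 1: (18.5,3.5)→(16.5,40)  cross = 18.5·40 − 16.5·3.5 = 682.2500; (r_i+r_j)·cross = 35·682.2500 = 23878.7500
edge 2: (16.5,40)→(14.5,40)  cross = 16.5·40 − 14.5·40 = 80.0000; (r_i+r_j)·cross = 31·80.0000 = 2480.0000
edge 3: (14.5,40)→(8.5,22)  cross = 14.5·22 − 8.5·40 = -21.0000; (r_i+r_j)·cross = 23·-21.0000 = -483.0000
edge 4: (8.5,22)→(7.5,18)  cross = 8.5·18 − 7.5·22 = -12.0000; (r_i+r_j)·cross = 16·-12.0000 = -192.0000
Σcross = 422.5000 → A = |Σcross|/2 = 211.2500 mm²
Σ(r_i+r_j)·cross = 17708.2500 → first moment M = |Σ|/6 = 2951.3750
R_c = M/A = 2951.3750/211.2500 = 13.9710 mm
θ = 267° = 4.660029 rad
V = θ·R_c·A = 4.660029·13.9710·211.2500 = 13753.493 mm³

Volume = 13753.493 mm³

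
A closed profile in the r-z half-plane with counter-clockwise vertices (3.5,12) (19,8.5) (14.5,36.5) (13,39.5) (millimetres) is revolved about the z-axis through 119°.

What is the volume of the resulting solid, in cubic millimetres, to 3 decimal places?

Volume = 6105.344 mm³

Profile (r,z), 4 vertices: (3.5,12) (19,8.5) (14.5,36.5) (13,39.5)
edge 0: (3.5,12)→(19,8.5)  cross = 3.5·8.5 − 19·12 = -198.2500; (r_i+r_j)·cross = 22.5·-198.2500 = -4460.6250
edge 1: (19,8.5)→(14.5,36.5)  cross = 19·36.5 − 14.5·8.5 = 570.2500; (r_i+r_j)·cross = 33.5·570.2500 = 19103.3750
edge 2: (14.5,36.5)→(13,39.5)  cross = 14.5·39.5 − 13·36.5 = 98.2500; (r_i+r_j)·cross = 27.5·98.2500 = 2701.8750
edge 3: (13,39.5)→(3.5,12)  cross = 13·12 − 3.5·39.5 = 17.7500; (r_i+r_j)·cross = 16.5·17.7500 = 292.8750
Σcross = 488.0000 → A = |Σcross|/2 = 244.0000 mm²
Σ(r_i+r_j)·cross = 17637.5000 → first moment M = |Σ|/6 = 2939.5833
R_c = M/A = 2939.5833/244.0000 = 12.0475 mm
θ = 119° = 2.076942 rad
V = θ·R_c·A = 2.076942·12.0475·244.0000 = 6105.344 mm³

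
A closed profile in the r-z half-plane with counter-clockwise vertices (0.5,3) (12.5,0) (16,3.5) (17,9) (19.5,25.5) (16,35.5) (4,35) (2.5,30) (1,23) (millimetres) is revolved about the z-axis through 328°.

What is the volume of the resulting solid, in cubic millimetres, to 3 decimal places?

Profile (r,z), 9 vertices: (0.5,3) (12.5,0) (16,3.5) (17,9) (19.5,25.5) (16,35.5) (4,35) (2.5,30) (1,23)
edge 0: (0.5,3)→(12.5,0)  cross = 0.5·0 − 12.5·3 = -37.5000; (r_i+r_j)·cross = 13·-37.5000 = -487.5000
edge 1: (12.5,0)→(16,3.5)  cross = 12.5·3.5 − 16·0 = 43.7500; (r_i+r_j)·cross = 28.5·43.7500 = 1246.8750
edge 2: (16,3.5)→(17,9)  cross = 16·9 − 17·3.5 = 84.5000; (r_i+r_j)·cross = 33·84.5000 = 2788.5000
edge 3: (17,9)→(19.5,25.5)  cross = 17·25.5 − 19.5·9 = 258.0000; (r_i+r_j)·cross = 36.5·258.0000 = 9417.0000
edge 4: (19.5,25.5)→(16,35.5)  cross = 19.5·35.5 − 16·25.5 = 284.2500; (r_i+r_j)·cross = 35.5·284.2500 = 10090.8750
edge 5: (16,35.5)→(4,35)  cross = 16·35 − 4·35.5 = 418.0000; (r_i+r_j)·cross = 20·418.0000 = 8360.0000
edge 6: (4,35)→(2.5,30)  cross = 4·30 − 2.5·35 = 32.5000; (r_i+r_j)·cross = 6.5·32.5000 = 211.2500
edge 7: (2.5,30)→(1,23)  cross = 2.5·23 − 1·30 = 27.5000; (r_i+r_j)·cross = 3.5·27.5000 = 96.2500
edge 8: (1,23)→(0.5,3)  cross = 1·3 − 0.5·23 = -8.5000; (r_i+r_j)·cross = 1.5·-8.5000 = -12.7500
Σcross = 1102.5000 → A = |Σcross|/2 = 551.2500 mm²
Σ(r_i+r_j)·cross = 31710.5000 → first moment M = |Σ|/6 = 5285.0833
R_c = M/A = 5285.0833/551.2500 = 9.5875 mm
θ = 328° = 5.724680 rad
V = θ·R_c·A = 5.724680·9.5875·551.2500 = 30255.411 mm³

Volume = 30255.411 mm³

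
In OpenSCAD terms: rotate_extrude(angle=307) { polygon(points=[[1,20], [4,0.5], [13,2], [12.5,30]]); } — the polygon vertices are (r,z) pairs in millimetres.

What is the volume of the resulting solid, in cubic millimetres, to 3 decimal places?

Volume = 10631.931 mm³

Profile (r,z), 4 vertices: (1,20) (4,0.5) (13,2) (12.5,30)
edge 0: (1,20)→(4,0.5)  cross = 1·0.5 − 4·20 = -79.5000; (r_i+r_j)·cross = 5·-79.5000 = -397.5000
edge 1: (4,0.5)→(13,2)  cross = 4·2 − 13·0.5 = 1.5000; (r_i+r_j)·cross = 17·1.5000 = 25.5000
edge 2: (13,2)→(12.5,30)  cross = 13·30 − 12.5·2 = 365.0000; (r_i+r_j)·cross = 25.5·365.0000 = 9307.5000
edge 3: (12.5,30)→(1,20)  cross = 12.5·20 − 1·30 = 220.0000; (r_i+r_j)·cross = 13.5·220.0000 = 2970.0000
Σcross = 507.0000 → A = |Σcross|/2 = 253.5000 mm²
Σ(r_i+r_j)·cross = 11905.5000 → first moment M = |Σ|/6 = 1984.2500
R_c = M/A = 1984.2500/253.5000 = 7.8274 mm
θ = 307° = 5.358161 rad
V = θ·R_c·A = 5.358161·7.8274·253.5000 = 10631.931 mm³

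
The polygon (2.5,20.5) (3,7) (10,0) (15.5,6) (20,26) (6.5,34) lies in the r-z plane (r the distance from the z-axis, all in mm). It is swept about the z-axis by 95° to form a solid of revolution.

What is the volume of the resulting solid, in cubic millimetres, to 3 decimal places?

Profile (r,z), 6 vertices: (2.5,20.5) (3,7) (10,0) (15.5,6) (20,26) (6.5,34)
edge 0: (2.5,20.5)→(3,7)  cross = 2.5·7 − 3·20.5 = -44.0000; (r_i+r_j)·cross = 5.5·-44.0000 = -242.0000
edge 1: (3,7)→(10,0)  cross = 3·0 − 10·7 = -70.0000; (r_i+r_j)·cross = 13·-70.0000 = -910.0000
edge 2: (10,0)→(15.5,6)  cross = 10·6 − 15.5·0 = 60.0000; (r_i+r_j)·cross = 25.5·60.0000 = 1530.0000
edge 3: (15.5,6)→(20,26)  cross = 15.5·26 − 20·6 = 283.0000; (r_i+r_j)·cross = 35.5·283.0000 = 10046.5000
edge 4: (20,26)→(6.5,34)  cross = 20·34 − 6.5·26 = 511.0000; (r_i+r_j)·cross = 26.5·511.0000 = 13541.5000
edge 5: (6.5,34)→(2.5,20.5)  cross = 6.5·20.5 − 2.5·34 = 48.2500; (r_i+r_j)·cross = 9·48.2500 = 434.2500
Σcross = 788.2500 → A = |Σcross|/2 = 394.1250 mm²
Σ(r_i+r_j)·cross = 24400.2500 → first moment M = |Σ|/6 = 4066.7083
R_c = M/A = 4066.7083/394.1250 = 10.3183 mm
θ = 95° = 1.658063 rad
V = θ·R_c·A = 1.658063·10.3183·394.1250 = 6742.858 mm³

Volume = 6742.858 mm³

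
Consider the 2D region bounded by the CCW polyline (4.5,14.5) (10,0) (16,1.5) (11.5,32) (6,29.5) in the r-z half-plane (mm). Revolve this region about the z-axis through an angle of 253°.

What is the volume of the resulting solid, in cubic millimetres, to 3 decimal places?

Volume = 10295.625 mm³

Profile (r,z), 5 vertices: (4.5,14.5) (10,0) (16,1.5) (11.5,32) (6,29.5)
edge 0: (4.5,14.5)→(10,0)  cross = 4.5·0 − 10·14.5 = -145.0000; (r_i+r_j)·cross = 14.5·-145.0000 = -2102.5000
edge 1: (10,0)→(16,1.5)  cross = 10·1.5 − 16·0 = 15.0000; (r_i+r_j)·cross = 26·15.0000 = 390.0000
edge 2: (16,1.5)→(11.5,32)  cross = 16·32 − 11.5·1.5 = 494.7500; (r_i+r_j)·cross = 27.5·494.7500 = 13605.6250
edge 3: (11.5,32)→(6,29.5)  cross = 11.5·29.5 − 6·32 = 147.2500; (r_i+r_j)·cross = 17.5·147.2500 = 2576.8750
edge 4: (6,29.5)→(4.5,14.5)  cross = 6·14.5 − 4.5·29.5 = -45.7500; (r_i+r_j)·cross = 10.5·-45.7500 = -480.3750
Σcross = 466.2500 → A = |Σcross|/2 = 233.1250 mm²
Σ(r_i+r_j)·cross = 13989.6250 → first moment M = |Σ|/6 = 2331.6042
R_c = M/A = 2331.6042/233.1250 = 10.0015 mm
θ = 253° = 4.415683 rad
V = θ·R_c·A = 4.415683·10.0015·233.1250 = 10295.625 mm³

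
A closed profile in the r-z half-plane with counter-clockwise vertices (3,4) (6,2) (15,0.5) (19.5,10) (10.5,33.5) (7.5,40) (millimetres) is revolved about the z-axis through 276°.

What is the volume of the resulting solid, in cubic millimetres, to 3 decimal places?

Volume = 18184.284 mm³

Profile (r,z), 6 vertices: (3,4) (6,2) (15,0.5) (19.5,10) (10.5,33.5) (7.5,40)
edge 0: (3,4)→(6,2)  cross = 3·2 − 6·4 = -18.0000; (r_i+r_j)·cross = 9·-18.0000 = -162.0000
edge 1: (6,2)→(15,0.5)  cross = 6·0.5 − 15·2 = -27.0000; (r_i+r_j)·cross = 21·-27.0000 = -567.0000
edge 2: (15,0.5)→(19.5,10)  cross = 15·10 − 19.5·0.5 = 140.2500; (r_i+r_j)·cross = 34.5·140.2500 = 4838.6250
edge 3: (19.5,10)→(10.5,33.5)  cross = 19.5·33.5 − 10.5·10 = 548.2500; (r_i+r_j)·cross = 30·548.2500 = 16447.5000
edge 4: (10.5,33.5)→(7.5,40)  cross = 10.5·40 − 7.5·33.5 = 168.7500; (r_i+r_j)·cross = 18·168.7500 = 3037.5000
edge 5: (7.5,40)→(3,4)  cross = 7.5·4 − 3·40 = -90.0000; (r_i+r_j)·cross = 10.5·-90.0000 = -945.0000
Σcross = 722.2500 → A = |Σcross|/2 = 361.1250 mm²
Σ(r_i+r_j)·cross = 22649.6250 → first moment M = |Σ|/6 = 3774.9375
R_c = M/A = 3774.9375/361.1250 = 10.4533 mm
θ = 276° = 4.817109 rad
V = θ·R_c·A = 4.817109·10.4533·361.1250 = 18184.284 mm³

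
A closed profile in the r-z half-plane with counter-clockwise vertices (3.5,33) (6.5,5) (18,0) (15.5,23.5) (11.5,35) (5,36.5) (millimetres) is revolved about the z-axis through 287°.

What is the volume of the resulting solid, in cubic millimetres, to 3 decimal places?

Profile (r,z), 6 vertices: (3.5,33) (6.5,5) (18,0) (15.5,23.5) (11.5,35) (5,36.5)
edge 0: (3.5,33)→(6.5,5)  cross = 3.5·5 − 6.5·33 = -197.0000; (r_i+r_j)·cross = 10·-197.0000 = -1970.0000
edge 1: (6.5,5)→(18,0)  cross = 6.5·0 − 18·5 = -90.0000; (r_i+r_j)·cross = 24.5·-90.0000 = -2205.0000
edge 2: (18,0)→(15.5,23.5)  cross = 18·23.5 − 15.5·0 = 423.0000; (r_i+r_j)·cross = 33.5·423.0000 = 14170.5000
edge 3: (15.5,23.5)→(11.5,35)  cross = 15.5·35 − 11.5·23.5 = 272.2500; (r_i+r_j)·cross = 27·272.2500 = 7350.7500
edge 4: (11.5,35)→(5,36.5)  cross = 11.5·36.5 − 5·35 = 244.7500; (r_i+r_j)·cross = 16.5·244.7500 = 4038.3750
edge 5: (5,36.5)→(3.5,33)  cross = 5·33 − 3.5·36.5 = 37.2500; (r_i+r_j)·cross = 8.5·37.2500 = 316.6250
Σcross = 690.2500 → A = |Σcross|/2 = 345.1250 mm²
Σ(r_i+r_j)·cross = 21701.2500 → first moment M = |Σ|/6 = 3616.8750
R_c = M/A = 3616.8750/345.1250 = 10.4799 mm
θ = 287° = 5.009095 rad
V = θ·R_c·A = 5.009095·10.4799·345.1250 = 18117.270 mm³

Volume = 18117.270 mm³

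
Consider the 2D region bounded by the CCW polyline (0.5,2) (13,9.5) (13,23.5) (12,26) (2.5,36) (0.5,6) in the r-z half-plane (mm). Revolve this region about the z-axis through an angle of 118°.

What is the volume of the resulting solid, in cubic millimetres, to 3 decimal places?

Profile (r,z), 6 vertices: (0.5,2) (13,9.5) (13,23.5) (12,26) (2.5,36) (0.5,6)
edge 0: (0.5,2)→(13,9.5)  cross = 0.5·9.5 − 13·2 = -21.2500; (r_i+r_j)·cross = 13.5·-21.2500 = -286.8750
edge 1: (13,9.5)→(13,23.5)  cross = 13·23.5 − 13·9.5 = 182.0000; (r_i+r_j)·cross = 26·182.0000 = 4732.0000
edge 2: (13,23.5)→(12,26)  cross = 13·26 − 12·23.5 = 56.0000; (r_i+r_j)·cross = 25·56.0000 = 1400.0000
edge 3: (12,26)→(2.5,36)  cross = 12·36 − 2.5·26 = 367.0000; (r_i+r_j)·cross = 14.5·367.0000 = 5321.5000
edge 4: (2.5,36)→(0.5,6)  cross = 2.5·6 − 0.5·36 = -3.0000; (r_i+r_j)·cross = 3·-3.0000 = -9.0000
edge 5: (0.5,6)→(0.5,2)  cross = 0.5·2 − 0.5·6 = -2.0000; (r_i+r_j)·cross = 1·-2.0000 = -2.0000
Σcross = 578.7500 → A = |Σcross|/2 = 289.3750 mm²
Σ(r_i+r_j)·cross = 11155.6250 → first moment M = |Σ|/6 = 1859.2708
R_c = M/A = 1859.2708/289.3750 = 6.4251 mm
θ = 118° = 2.059489 rad
V = θ·R_c·A = 2.059489·6.4251·289.3750 = 3829.147 mm³

Volume = 3829.147 mm³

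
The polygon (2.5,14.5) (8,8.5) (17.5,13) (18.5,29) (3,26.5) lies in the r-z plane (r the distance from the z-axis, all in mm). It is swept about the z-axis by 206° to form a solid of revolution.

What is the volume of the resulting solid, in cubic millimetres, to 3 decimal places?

Profile (r,z), 5 vertices: (2.5,14.5) (8,8.5) (17.5,13) (18.5,29) (3,26.5)
edge 0: (2.5,14.5)→(8,8.5)  cross = 2.5·8.5 − 8·14.5 = -94.7500; (r_i+r_j)·cross = 10.5·-94.7500 = -994.8750
edge 1: (8,8.5)→(17.5,13)  cross = 8·13 − 17.5·8.5 = -44.7500; (r_i+r_j)·cross = 25.5·-44.7500 = -1141.1250
edge 2: (17.5,13)→(18.5,29)  cross = 17.5·29 − 18.5·13 = 267.0000; (r_i+r_j)·cross = 36·267.0000 = 9612.0000
edge 3: (18.5,29)→(3,26.5)  cross = 18.5·26.5 − 3·29 = 403.2500; (r_i+r_j)·cross = 21.5·403.2500 = 8669.8750
edge 4: (3,26.5)→(2.5,14.5)  cross = 3·14.5 − 2.5·26.5 = -22.7500; (r_i+r_j)·cross = 5.5·-22.7500 = -125.1250
Σcross = 508.0000 → A = |Σcross|/2 = 254.0000 mm²
Σ(r_i+r_j)·cross = 16020.7500 → first moment M = |Σ|/6 = 2670.1250
R_c = M/A = 2670.1250/254.0000 = 10.5123 mm
θ = 206° = 3.595378 rad
V = θ·R_c·A = 3.595378·10.5123·254.0000 = 9600.109 mm³

Volume = 9600.109 mm³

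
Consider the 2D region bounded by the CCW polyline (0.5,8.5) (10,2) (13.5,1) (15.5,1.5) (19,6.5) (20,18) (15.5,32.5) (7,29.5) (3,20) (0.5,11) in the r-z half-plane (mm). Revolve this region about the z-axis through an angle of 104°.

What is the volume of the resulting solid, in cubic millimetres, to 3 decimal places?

Volume = 8637.355 mm³

Profile (r,z), 10 vertices: (0.5,8.5) (10,2) (13.5,1) (15.5,1.5) (19,6.5) (20,18) (15.5,32.5) (7,29.5) (3,20) (0.5,11)
edge 0: (0.5,8.5)→(10,2)  cross = 0.5·2 − 10·8.5 = -84.0000; (r_i+r_j)·cross = 10.5·-84.0000 = -882.0000
edge 1: (10,2)→(13.5,1)  cross = 10·1 − 13.5·2 = -17.0000; (r_i+r_j)·cross = 23.5·-17.0000 = -399.5000
edge 2: (13.5,1)→(15.5,1.5)  cross = 13.5·1.5 − 15.5·1 = 4.7500; (r_i+r_j)·cross = 29·4.7500 = 137.7500
edge 3: (15.5,1.5)→(19,6.5)  cross = 15.5·6.5 − 19·1.5 = 72.2500; (r_i+r_j)·cross = 34.5·72.2500 = 2492.6250
edge 4: (19,6.5)→(20,18)  cross = 19·18 − 20·6.5 = 212.0000; (r_i+r_j)·cross = 39·212.0000 = 8268.0000
edge 5: (20,18)→(15.5,32.5)  cross = 20·32.5 − 15.5·18 = 371.0000; (r_i+r_j)·cross = 35.5·371.0000 = 13170.5000
edge 6: (15.5,32.5)→(7,29.5)  cross = 15.5·29.5 − 7·32.5 = 229.7500; (r_i+r_j)·cross = 22.5·229.7500 = 5169.3750
edge 7: (7,29.5)→(3,20)  cross = 7·20 − 3·29.5 = 51.5000; (r_i+r_j)·cross = 10·51.5000 = 515.0000
edge 8: (3,20)→(0.5,11)  cross = 3·11 − 0.5·20 = 23.0000; (r_i+r_j)·cross = 3.5·23.0000 = 80.5000
edge 9: (0.5,11)→(0.5,8.5)  cross = 0.5·8.5 − 0.5·11 = -1.2500; (r_i+r_j)·cross = 1·-1.2500 = -1.2500
Σcross = 862.0000 → A = |Σcross|/2 = 431.0000 mm²
Σ(r_i+r_j)·cross = 28551.0000 → first moment M = |Σ|/6 = 4758.5000
R_c = M/A = 4758.5000/431.0000 = 11.0406 mm
θ = 104° = 1.815142 rad
V = θ·R_c·A = 1.815142·11.0406·431.0000 = 8637.355 mm³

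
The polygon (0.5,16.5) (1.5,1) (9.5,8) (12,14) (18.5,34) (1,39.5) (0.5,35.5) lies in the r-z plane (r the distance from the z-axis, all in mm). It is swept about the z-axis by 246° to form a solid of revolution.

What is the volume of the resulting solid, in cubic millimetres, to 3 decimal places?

Volume = 13538.689 mm³

Profile (r,z), 7 vertices: (0.5,16.5) (1.5,1) (9.5,8) (12,14) (18.5,34) (1,39.5) (0.5,35.5)
edge 0: (0.5,16.5)→(1.5,1)  cross = 0.5·1 − 1.5·16.5 = -24.2500; (r_i+r_j)·cross = 2·-24.2500 = -48.5000
edge 1: (1.5,1)→(9.5,8)  cross = 1.5·8 − 9.5·1 = 2.5000; (r_i+r_j)·cross = 11·2.5000 = 27.5000
edge 2: (9.5,8)→(12,14)  cross = 9.5·14 − 12·8 = 37.0000; (r_i+r_j)·cross = 21.5·37.0000 = 795.5000
edge 3: (12,14)→(18.5,34)  cross = 12·34 − 18.5·14 = 149.0000; (r_i+r_j)·cross = 30.5·149.0000 = 4544.5000
edge 4: (18.5,34)→(1,39.5)  cross = 18.5·39.5 − 1·34 = 696.7500; (r_i+r_j)·cross = 19.5·696.7500 = 13586.6250
edge 5: (1,39.5)→(0.5,35.5)  cross = 1·35.5 − 0.5·39.5 = 15.7500; (r_i+r_j)·cross = 1.5·15.7500 = 23.6250
edge 6: (0.5,35.5)→(0.5,16.5)  cross = 0.5·16.5 − 0.5·35.5 = -9.5000; (r_i+r_j)·cross = 1·-9.5000 = -9.5000
Σcross = 867.2500 → A = |Σcross|/2 = 433.6250 mm²
Σ(r_i+r_j)·cross = 18919.7500 → first moment M = |Σ|/6 = 3153.2917
R_c = M/A = 3153.2917/433.6250 = 7.2719 mm
θ = 246° = 4.293510 rad
V = θ·R_c·A = 4.293510·7.2719·433.6250 = 13538.689 mm³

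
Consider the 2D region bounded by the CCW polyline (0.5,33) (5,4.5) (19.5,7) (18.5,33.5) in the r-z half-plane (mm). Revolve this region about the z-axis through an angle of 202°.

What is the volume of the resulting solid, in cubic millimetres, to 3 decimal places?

Profile (r,z), 4 vertices: (0.5,33) (5,4.5) (19.5,7) (18.5,33.5)
edge 0: (0.5,33)→(5,4.5)  cross = 0.5·4.5 − 5·33 = -162.7500; (r_i+r_j)·cross = 5.5·-162.7500 = -895.1250
edge 1: (5,4.5)→(19.5,7)  cross = 5·7 − 19.5·4.5 = -52.7500; (r_i+r_j)·cross = 24.5·-52.7500 = -1292.3750
edge 2: (19.5,7)→(18.5,33.5)  cross = 19.5·33.5 − 18.5·7 = 523.7500; (r_i+r_j)·cross = 38·523.7500 = 19902.5000
edge 3: (18.5,33.5)→(0.5,33)  cross = 18.5·33 − 0.5·33.5 = 593.7500; (r_i+r_j)·cross = 19·593.7500 = 11281.2500
Σcross = 902.0000 → A = |Σcross|/2 = 451.0000 mm²
Σ(r_i+r_j)·cross = 28996.2500 → first moment M = |Σ|/6 = 4832.7083
R_c = M/A = 4832.7083/451.0000 = 10.7155 mm
θ = 202° = 3.525565 rad
V = θ·R_c·A = 3.525565·10.7155·451.0000 = 17038.028 mm³

Volume = 17038.028 mm³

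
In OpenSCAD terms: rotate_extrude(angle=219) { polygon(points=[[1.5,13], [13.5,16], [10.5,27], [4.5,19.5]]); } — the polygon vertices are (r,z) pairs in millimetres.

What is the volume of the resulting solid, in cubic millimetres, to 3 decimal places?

Volume = 2463.931 mm³

Profile (r,z), 4 vertices: (1.5,13) (13.5,16) (10.5,27) (4.5,19.5)
edge 0: (1.5,13)→(13.5,16)  cross = 1.5·16 − 13.5·13 = -151.5000; (r_i+r_j)·cross = 15·-151.5000 = -2272.5000
edge 1: (13.5,16)→(10.5,27)  cross = 13.5·27 − 10.5·16 = 196.5000; (r_i+r_j)·cross = 24·196.5000 = 4716.0000
edge 2: (10.5,27)→(4.5,19.5)  cross = 10.5·19.5 − 4.5·27 = 83.2500; (r_i+r_j)·cross = 15·83.2500 = 1248.7500
edge 3: (4.5,19.5)→(1.5,13)  cross = 4.5·13 − 1.5·19.5 = 29.2500; (r_i+r_j)·cross = 6·29.2500 = 175.5000
Σcross = 157.5000 → A = |Σcross|/2 = 78.7500 mm²
Σ(r_i+r_j)·cross = 3867.7500 → first moment M = |Σ|/6 = 644.6250
R_c = M/A = 644.6250/78.7500 = 8.1857 mm
θ = 219° = 3.822271 rad
V = θ·R_c·A = 3.822271·8.1857·78.7500 = 2463.931 mm³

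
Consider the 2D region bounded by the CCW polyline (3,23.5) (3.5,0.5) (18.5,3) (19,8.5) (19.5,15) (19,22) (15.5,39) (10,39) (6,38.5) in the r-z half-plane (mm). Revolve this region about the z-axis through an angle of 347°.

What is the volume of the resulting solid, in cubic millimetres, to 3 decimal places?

Profile (r,z), 9 vertices: (3,23.5) (3.5,0.5) (18.5,3) (19,8.5) (19.5,15) (19,22) (15.5,39) (10,39) (6,38.5)
edge 0: (3,23.5)→(3.5,0.5)  cross = 3·0.5 − 3.5·23.5 = -80.7500; (r_i+r_j)·cross = 6.5·-80.7500 = -524.8750
edge 1: (3.5,0.5)→(18.5,3)  cross = 3.5·3 − 18.5·0.5 = 1.2500; (r_i+r_j)·cross = 22·1.2500 = 27.5000
edge 2: (18.5,3)→(19,8.5)  cross = 18.5·8.5 − 19·3 = 100.2500; (r_i+r_j)·cross = 37.5·100.2500 = 3759.3750
edge 3: (19,8.5)→(19.5,15)  cross = 19·15 − 19.5·8.5 = 119.2500; (r_i+r_j)·cross = 38.5·119.2500 = 4591.1250
edge 4: (19.5,15)→(19,22)  cross = 19.5·22 − 19·15 = 144.0000; (r_i+r_j)·cross = 38.5·144.0000 = 5544.0000
edge 5: (19,22)→(15.5,39)  cross = 19·39 − 15.5·22 = 400.0000; (r_i+r_j)·cross = 34.5·400.0000 = 13800.0000
edge 6: (15.5,39)→(10,39)  cross = 15.5·39 − 10·39 = 214.5000; (r_i+r_j)·cross = 25.5·214.5000 = 5469.7500
edge 7: (10,39)→(6,38.5)  cross = 10·38.5 − 6·39 = 151.0000; (r_i+r_j)·cross = 16·151.0000 = 2416.0000
edge 8: (6,38.5)→(3,23.5)  cross = 6·23.5 − 3·38.5 = 25.5000; (r_i+r_j)·cross = 9·25.5000 = 229.5000
Σcross = 1075.0000 → A = |Σcross|/2 = 537.5000 mm²
Σ(r_i+r_j)·cross = 35312.3750 → first moment M = |Σ|/6 = 5885.3958
R_c = M/A = 5885.3958/537.5000 = 10.9496 mm
θ = 347° = 6.056293 rad
V = θ·R_c·A = 6.056293·10.9496·537.5000 = 35643.679 mm³

Volume = 35643.679 mm³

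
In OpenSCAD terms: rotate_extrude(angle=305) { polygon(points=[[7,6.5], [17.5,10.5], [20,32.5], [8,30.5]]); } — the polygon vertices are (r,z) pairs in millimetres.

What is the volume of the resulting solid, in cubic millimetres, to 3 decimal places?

Volume = 17606.220 mm³

Profile (r,z), 4 vertices: (7,6.5) (17.5,10.5) (20,32.5) (8,30.5)
edge 0: (7,6.5)→(17.5,10.5)  cross = 7·10.5 − 17.5·6.5 = -40.2500; (r_i+r_j)·cross = 24.5·-40.2500 = -986.1250
edge 1: (17.5,10.5)→(20,32.5)  cross = 17.5·32.5 − 20·10.5 = 358.7500; (r_i+r_j)·cross = 37.5·358.7500 = 13453.1250
edge 2: (20,32.5)→(8,30.5)  cross = 20·30.5 − 8·32.5 = 350.0000; (r_i+r_j)·cross = 28·350.0000 = 9800.0000
edge 3: (8,30.5)→(7,6.5)  cross = 8·6.5 − 7·30.5 = -161.5000; (r_i+r_j)·cross = 15·-161.5000 = -2422.5000
Σcross = 507.0000 → A = |Σcross|/2 = 253.5000 mm²
Σ(r_i+r_j)·cross = 19844.5000 → first moment M = |Σ|/6 = 3307.4167
R_c = M/A = 3307.4167/253.5000 = 13.0470 mm
θ = 305° = 5.323254 rad
V = θ·R_c·A = 5.323254·13.0470·253.5000 = 17606.220 mm³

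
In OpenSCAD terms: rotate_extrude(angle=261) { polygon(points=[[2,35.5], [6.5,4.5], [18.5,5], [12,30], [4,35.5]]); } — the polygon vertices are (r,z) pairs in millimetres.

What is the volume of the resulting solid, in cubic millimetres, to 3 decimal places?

Profile (r,z), 5 vertices: (2,35.5) (6.5,4.5) (18.5,5) (12,30) (4,35.5)
edge 0: (2,35.5)→(6.5,4.5)  cross = 2·4.5 − 6.5·35.5 = -221.7500; (r_i+r_j)·cross = 8.5·-221.7500 = -1884.8750
edge 1: (6.5,4.5)→(18.5,5)  cross = 6.5·5 − 18.5·4.5 = -50.7500; (r_i+r_j)·cross = 25·-50.7500 = -1268.7500
edge 2: (18.5,5)→(12,30)  cross = 18.5·30 − 12·5 = 495.0000; (r_i+r_j)·cross = 30.5·495.0000 = 15097.5000
edge 3: (12,30)→(4,35.5)  cross = 12·35.5 − 4·30 = 306.0000; (r_i+r_j)·cross = 16·306.0000 = 4896.0000
edge 4: (4,35.5)→(2,35.5)  cross = 4·35.5 − 2·35.5 = 71.0000; (r_i+r_j)·cross = 6·71.0000 = 426.0000
Σcross = 599.5000 → A = |Σcross|/2 = 299.7500 mm²
Σ(r_i+r_j)·cross = 17265.8750 → first moment M = |Σ|/6 = 2877.6458
R_c = M/A = 2877.6458/299.7500 = 9.6002 mm
θ = 261° = 4.555309 rad
V = θ·R_c·A = 4.555309·9.6002·299.7500 = 13108.567 mm³

Volume = 13108.567 mm³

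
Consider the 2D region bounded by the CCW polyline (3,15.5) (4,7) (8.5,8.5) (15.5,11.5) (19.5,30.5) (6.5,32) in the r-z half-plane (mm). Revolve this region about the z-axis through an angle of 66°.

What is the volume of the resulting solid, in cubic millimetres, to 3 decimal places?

Volume = 3530.699 mm³

Profile (r,z), 6 vertices: (3,15.5) (4,7) (8.5,8.5) (15.5,11.5) (19.5,30.5) (6.5,32)
edge 0: (3,15.5)→(4,7)  cross = 3·7 − 4·15.5 = -41.0000; (r_i+r_j)·cross = 7·-41.0000 = -287.0000
edge 1: (4,7)→(8.5,8.5)  cross = 4·8.5 − 8.5·7 = -25.5000; (r_i+r_j)·cross = 12.5·-25.5000 = -318.7500
edge 2: (8.5,8.5)→(15.5,11.5)  cross = 8.5·11.5 − 15.5·8.5 = -34.0000; (r_i+r_j)·cross = 24·-34.0000 = -816.0000
edge 3: (15.5,11.5)→(19.5,30.5)  cross = 15.5·30.5 − 19.5·11.5 = 248.5000; (r_i+r_j)·cross = 35·248.5000 = 8697.5000
edge 4: (19.5,30.5)→(6.5,32)  cross = 19.5·32 − 6.5·30.5 = 425.7500; (r_i+r_j)·cross = 26·425.7500 = 11069.5000
edge 5: (6.5,32)→(3,15.5)  cross = 6.5·15.5 − 3·32 = 4.7500; (r_i+r_j)·cross = 9.5·4.7500 = 45.1250
Σcross = 578.5000 → A = |Σcross|/2 = 289.2500 mm²
Σ(r_i+r_j)·cross = 18390.3750 → first moment M = |Σ|/6 = 3065.0625
R_c = M/A = 3065.0625/289.2500 = 10.5966 mm
θ = 66° = 1.151917 rad
V = θ·R_c·A = 1.151917·10.5966·289.2500 = 3530.699 mm³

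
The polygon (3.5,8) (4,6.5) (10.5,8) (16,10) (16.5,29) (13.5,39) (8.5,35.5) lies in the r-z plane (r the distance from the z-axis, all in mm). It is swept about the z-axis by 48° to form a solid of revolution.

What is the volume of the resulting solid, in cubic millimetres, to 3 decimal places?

Volume = 2603.822 mm³

Profile (r,z), 7 vertices: (3.5,8) (4,6.5) (10.5,8) (16,10) (16.5,29) (13.5,39) (8.5,35.5)
edge 0: (3.5,8)→(4,6.5)  cross = 3.5·6.5 − 4·8 = -9.2500; (r_i+r_j)·cross = 7.5·-9.2500 = -69.3750
edge 1: (4,6.5)→(10.5,8)  cross = 4·8 − 10.5·6.5 = -36.2500; (r_i+r_j)·cross = 14.5·-36.2500 = -525.6250
edge 2: (10.5,8)→(16,10)  cross = 10.5·10 − 16·8 = -23.0000; (r_i+r_j)·cross = 26.5·-23.0000 = -609.5000
edge 3: (16,10)→(16.5,29)  cross = 16·29 − 16.5·10 = 299.0000; (r_i+r_j)·cross = 32.5·299.0000 = 9717.5000
edge 4: (16.5,29)→(13.5,39)  cross = 16.5·39 − 13.5·29 = 252.0000; (r_i+r_j)·cross = 30·252.0000 = 7560.0000
edge 5: (13.5,39)→(8.5,35.5)  cross = 13.5·35.5 − 8.5·39 = 147.7500; (r_i+r_j)·cross = 22·147.7500 = 3250.5000
edge 6: (8.5,35.5)→(3.5,8)  cross = 8.5·8 − 3.5·35.5 = -56.2500; (r_i+r_j)·cross = 12·-56.2500 = -675.0000
Σcross = 574.0000 → A = |Σcross|/2 = 287.0000 mm²
Σ(r_i+r_j)·cross = 18648.5000 → first moment M = |Σ|/6 = 3108.0833
R_c = M/A = 3108.0833/287.0000 = 10.8296 mm
θ = 48° = 0.837758 rad
V = θ·R_c·A = 0.837758·10.8296·287.0000 = 2603.822 mm³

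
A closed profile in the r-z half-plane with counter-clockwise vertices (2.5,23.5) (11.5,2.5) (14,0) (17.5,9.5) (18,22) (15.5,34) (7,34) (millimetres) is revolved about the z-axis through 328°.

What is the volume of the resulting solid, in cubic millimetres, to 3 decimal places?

Volume = 22454.342 mm³

Profile (r,z), 7 vertices: (2.5,23.5) (11.5,2.5) (14,0) (17.5,9.5) (18,22) (15.5,34) (7,34)
edge 0: (2.5,23.5)→(11.5,2.5)  cross = 2.5·2.5 − 11.5·23.5 = -264.0000; (r_i+r_j)·cross = 14·-264.0000 = -3696.0000
edge 1: (11.5,2.5)→(14,0)  cross = 11.5·0 − 14·2.5 = -35.0000; (r_i+r_j)·cross = 25.5·-35.0000 = -892.5000
edge 2: (14,0)→(17.5,9.5)  cross = 14·9.5 − 17.5·0 = 133.0000; (r_i+r_j)·cross = 31.5·133.0000 = 4189.5000
edge 3: (17.5,9.5)→(18,22)  cross = 17.5·22 − 18·9.5 = 214.0000; (r_i+r_j)·cross = 35.5·214.0000 = 7597.0000
edge 4: (18,22)→(15.5,34)  cross = 18·34 − 15.5·22 = 271.0000; (r_i+r_j)·cross = 33.5·271.0000 = 9078.5000
edge 5: (15.5,34)→(7,34)  cross = 15.5·34 − 7·34 = 289.0000; (r_i+r_j)·cross = 22.5·289.0000 = 6502.5000
edge 6: (7,34)→(2.5,23.5)  cross = 7·23.5 − 2.5·34 = 79.5000; (r_i+r_j)·cross = 9.5·79.5000 = 755.2500
Σcross = 687.5000 → A = |Σcross|/2 = 343.7500 mm²
Σ(r_i+r_j)·cross = 23534.2500 → first moment M = |Σ|/6 = 3922.3750
R_c = M/A = 3922.3750/343.7500 = 11.4105 mm
θ = 328° = 5.724680 rad
V = θ·R_c·A = 5.724680·11.4105·343.7500 = 22454.342 mm³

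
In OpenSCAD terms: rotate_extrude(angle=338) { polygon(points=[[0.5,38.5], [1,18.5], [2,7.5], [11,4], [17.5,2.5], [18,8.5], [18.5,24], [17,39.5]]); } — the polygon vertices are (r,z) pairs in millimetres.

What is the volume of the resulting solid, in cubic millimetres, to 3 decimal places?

Volume = 33394.584 mm³

Profile (r,z), 8 vertices: (0.5,38.5) (1,18.5) (2,7.5) (11,4) (17.5,2.5) (18,8.5) (18.5,24) (17,39.5)
edge 0: (0.5,38.5)→(1,18.5)  cross = 0.5·18.5 − 1·38.5 = -29.2500; (r_i+r_j)·cross = 1.5·-29.2500 = -43.8750
edge 1: (1,18.5)→(2,7.5)  cross = 1·7.5 − 2·18.5 = -29.5000; (r_i+r_j)·cross = 3·-29.5000 = -88.5000
edge 2: (2,7.5)→(11,4)  cross = 2·4 − 11·7.5 = -74.5000; (r_i+r_j)·cross = 13·-74.5000 = -968.5000
edge 3: (11,4)→(17.5,2.5)  cross = 11·2.5 − 17.5·4 = -42.5000; (r_i+r_j)·cross = 28.5·-42.5000 = -1211.2500
edge 4: (17.5,2.5)→(18,8.5)  cross = 17.5·8.5 − 18·2.5 = 103.7500; (r_i+r_j)·cross = 35.5·103.7500 = 3683.1250
edge 5: (18,8.5)→(18.5,24)  cross = 18·24 − 18.5·8.5 = 274.7500; (r_i+r_j)·cross = 36.5·274.7500 = 10028.3750
edge 6: (18.5,24)→(17,39.5)  cross = 18.5·39.5 − 17·24 = 322.7500; (r_i+r_j)·cross = 35.5·322.7500 = 11457.6250
edge 7: (17,39.5)→(0.5,38.5)  cross = 17·38.5 − 0.5·39.5 = 634.7500; (r_i+r_j)·cross = 17.5·634.7500 = 11108.1250
Σcross = 1160.2500 → A = |Σcross|/2 = 580.1250 mm²
Σ(r_i+r_j)·cross = 33965.1250 → first moment M = |Σ|/6 = 5660.8542
R_c = M/A = 5660.8542/580.1250 = 9.7580 mm
θ = 338° = 5.899213 rad
V = θ·R_c·A = 5.899213·9.7580·580.1250 = 33394.584 mm³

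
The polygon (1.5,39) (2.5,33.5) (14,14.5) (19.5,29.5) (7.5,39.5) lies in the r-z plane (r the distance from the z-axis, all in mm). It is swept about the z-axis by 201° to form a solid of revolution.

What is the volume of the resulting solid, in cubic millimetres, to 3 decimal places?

Profile (r,z), 5 vertices: (1.5,39) (2.5,33.5) (14,14.5) (19.5,29.5) (7.5,39.5)
edge 0: (1.5,39)→(2.5,33.5)  cross = 1.5·33.5 − 2.5·39 = -47.2500; (r_i+r_j)·cross = 4·-47.2500 = -189.0000
edge 1: (2.5,33.5)→(14,14.5)  cross = 2.5·14.5 − 14·33.5 = -432.7500; (r_i+r_j)·cross = 16.5·-432.7500 = -7140.3750
edge 2: (14,14.5)→(19.5,29.5)  cross = 14·29.5 − 19.5·14.5 = 130.2500; (r_i+r_j)·cross = 33.5·130.2500 = 4363.3750
edge 3: (19.5,29.5)→(7.5,39.5)  cross = 19.5·39.5 − 7.5·29.5 = 549.0000; (r_i+r_j)·cross = 27·549.0000 = 14823.0000
edge 4: (7.5,39.5)→(1.5,39)  cross = 7.5·39 − 1.5·39.5 = 233.2500; (r_i+r_j)·cross = 9·233.2500 = 2099.2500
Σcross = 432.5000 → A = |Σcross|/2 = 216.2500 mm²
Σ(r_i+r_j)·cross = 13956.2500 → first moment M = |Σ|/6 = 2326.0417
R_c = M/A = 2326.0417/216.2500 = 10.7563 mm
θ = 201° = 3.508112 rad
V = θ·R_c·A = 3.508112·10.7563·216.2500 = 8160.014 mm³

Volume = 8160.014 mm³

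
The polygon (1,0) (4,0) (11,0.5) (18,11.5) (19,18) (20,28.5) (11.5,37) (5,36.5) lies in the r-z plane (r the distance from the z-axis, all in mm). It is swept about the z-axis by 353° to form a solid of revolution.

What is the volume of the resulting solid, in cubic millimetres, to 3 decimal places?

Volume = 31893.250 mm³

Profile (r,z), 8 vertices: (1,0) (4,0) (11,0.5) (18,11.5) (19,18) (20,28.5) (11.5,37) (5,36.5)
edge 0: (1,0)→(4,0)  cross = 1·0 − 4·0 = 0.0000; (r_i+r_j)·cross = 5·0.0000 = 0.0000
edge 1: (4,0)→(11,0.5)  cross = 4·0.5 − 11·0 = 2.0000; (r_i+r_j)·cross = 15·2.0000 = 30.0000
edge 2: (11,0.5)→(18,11.5)  cross = 11·11.5 − 18·0.5 = 117.5000; (r_i+r_j)·cross = 29·117.5000 = 3407.5000
edge 3: (18,11.5)→(19,18)  cross = 18·18 − 19·11.5 = 105.5000; (r_i+r_j)·cross = 37·105.5000 = 3903.5000
edge 4: (19,18)→(20,28.5)  cross = 19·28.5 − 20·18 = 181.5000; (r_i+r_j)·cross = 39·181.5000 = 7078.5000
edge 5: (20,28.5)→(11.5,37)  cross = 20·37 − 11.5·28.5 = 412.2500; (r_i+r_j)·cross = 31.5·412.2500 = 12985.8750
edge 6: (11.5,37)→(5,36.5)  cross = 11.5·36.5 − 5·37 = 234.7500; (r_i+r_j)·cross = 16.5·234.7500 = 3873.3750
edge 7: (5,36.5)→(1,0)  cross = 5·0 − 1·36.5 = -36.5000; (r_i+r_j)·cross = 6·-36.5000 = -219.0000
Σcross = 1017.0000 → A = |Σcross|/2 = 508.5000 mm²
Σ(r_i+r_j)·cross = 31059.7500 → first moment M = |Σ|/6 = 5176.6250
R_c = M/A = 5176.6250/508.5000 = 10.1802 mm
θ = 353° = 6.161012 rad
V = θ·R_c·A = 6.161012·10.1802·508.5000 = 31893.250 mm³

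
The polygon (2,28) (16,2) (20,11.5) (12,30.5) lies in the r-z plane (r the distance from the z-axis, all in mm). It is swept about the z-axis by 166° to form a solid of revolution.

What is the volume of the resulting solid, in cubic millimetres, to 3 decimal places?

Volume = 7796.490 mm³

Profile (r,z), 4 vertices: (2,28) (16,2) (20,11.5) (12,30.5)
edge 0: (2,28)→(16,2)  cross = 2·2 − 16·28 = -444.0000; (r_i+r_j)·cross = 18·-444.0000 = -7992.0000
edge 1: (16,2)→(20,11.5)  cross = 16·11.5 − 20·2 = 144.0000; (r_i+r_j)·cross = 36·144.0000 = 5184.0000
edge 2: (20,11.5)→(12,30.5)  cross = 20·30.5 − 12·11.5 = 472.0000; (r_i+r_j)·cross = 32·472.0000 = 15104.0000
edge 3: (12,30.5)→(2,28)  cross = 12·28 − 2·30.5 = 275.0000; (r_i+r_j)·cross = 14·275.0000 = 3850.0000
Σcross = 447.0000 → A = |Σcross|/2 = 223.5000 mm²
Σ(r_i+r_j)·cross = 16146.0000 → first moment M = |Σ|/6 = 2691.0000
R_c = M/A = 2691.0000/223.5000 = 12.0403 mm
θ = 166° = 2.897247 rad
V = θ·R_c·A = 2.897247·12.0403·223.5000 = 7796.490 mm³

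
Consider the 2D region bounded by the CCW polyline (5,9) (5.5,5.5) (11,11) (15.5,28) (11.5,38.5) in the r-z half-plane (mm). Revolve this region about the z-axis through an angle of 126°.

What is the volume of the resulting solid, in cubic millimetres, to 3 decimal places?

Profile (r,z), 5 vertices: (5,9) (5.5,5.5) (11,11) (15.5,28) (11.5,38.5)
edge 0: (5,9)→(5.5,5.5)  cross = 5·5.5 − 5.5·9 = -22.0000; (r_i+r_j)·cross = 10.5·-22.0000 = -231.0000
edge 1: (5.5,5.5)→(11,11)  cross = 5.5·11 − 11·5.5 = 0.0000; (r_i+r_j)·cross = 16.5·0.0000 = 0.0000
edge 2: (11,11)→(15.5,28)  cross = 11·28 − 15.5·11 = 137.5000; (r_i+r_j)·cross = 26.5·137.5000 = 3643.7500
edge 3: (15.5,28)→(11.5,38.5)  cross = 15.5·38.5 − 11.5·28 = 274.7500; (r_i+r_j)·cross = 27·274.7500 = 7418.2500
edge 4: (11.5,38.5)→(5,9)  cross = 11.5·9 − 5·38.5 = -89.0000; (r_i+r_j)·cross = 16.5·-89.0000 = -1468.5000
Σcross = 301.2500 → A = |Σcross|/2 = 150.6250 mm²
Σ(r_i+r_j)·cross = 9362.5000 → first moment M = |Σ|/6 = 1560.4167
R_c = M/A = 1560.4167/150.6250 = 10.3596 mm
θ = 126° = 2.199115 rad
V = θ·R_c·A = 2.199115·10.3596·150.6250 = 3431.535 mm³

Volume = 3431.535 mm³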